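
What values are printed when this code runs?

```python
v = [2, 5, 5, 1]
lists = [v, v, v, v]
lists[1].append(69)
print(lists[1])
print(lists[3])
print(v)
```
[2, 5, 5, 1, 69]
[2, 5, 5, 1, 69]
[2, 5, 5, 1, 69]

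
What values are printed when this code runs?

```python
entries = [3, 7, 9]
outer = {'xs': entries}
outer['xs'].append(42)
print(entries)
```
[3, 7, 9, 42]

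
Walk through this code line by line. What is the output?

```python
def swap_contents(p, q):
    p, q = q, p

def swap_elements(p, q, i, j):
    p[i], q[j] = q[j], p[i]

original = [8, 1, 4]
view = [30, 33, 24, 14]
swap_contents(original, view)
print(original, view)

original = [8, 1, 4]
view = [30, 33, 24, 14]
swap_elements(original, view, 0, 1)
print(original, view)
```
[8, 1, 4] [30, 33, 24, 14]
[33, 1, 4] [30, 8, 24, 14]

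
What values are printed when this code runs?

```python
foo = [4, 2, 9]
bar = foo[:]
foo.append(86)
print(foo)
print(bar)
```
[4, 2, 9, 86]
[4, 2, 9]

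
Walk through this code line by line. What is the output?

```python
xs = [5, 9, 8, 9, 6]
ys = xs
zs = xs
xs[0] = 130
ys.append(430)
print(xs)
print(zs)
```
[130, 9, 8, 9, 6, 430]
[130, 9, 8, 9, 6, 430]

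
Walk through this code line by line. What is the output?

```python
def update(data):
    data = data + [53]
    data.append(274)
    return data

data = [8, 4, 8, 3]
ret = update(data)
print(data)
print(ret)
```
[8, 4, 8, 3]
[8, 4, 8, 3, 53, 274]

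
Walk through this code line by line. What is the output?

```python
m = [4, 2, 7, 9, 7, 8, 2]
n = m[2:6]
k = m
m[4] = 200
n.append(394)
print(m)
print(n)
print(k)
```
[4, 2, 7, 9, 200, 8, 2]
[7, 9, 7, 8, 394]
[4, 2, 7, 9, 200, 8, 2]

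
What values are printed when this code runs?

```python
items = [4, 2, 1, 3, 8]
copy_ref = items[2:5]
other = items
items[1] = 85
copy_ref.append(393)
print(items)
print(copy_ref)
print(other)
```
[4, 85, 1, 3, 8]
[1, 3, 8, 393]
[4, 85, 1, 3, 8]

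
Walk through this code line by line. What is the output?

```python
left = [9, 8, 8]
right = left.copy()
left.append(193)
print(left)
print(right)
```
[9, 8, 8, 193]
[9, 8, 8]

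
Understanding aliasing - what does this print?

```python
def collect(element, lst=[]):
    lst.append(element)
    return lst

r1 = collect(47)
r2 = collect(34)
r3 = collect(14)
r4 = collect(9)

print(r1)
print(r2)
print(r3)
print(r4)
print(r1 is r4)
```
[47, 34, 14, 9]
[47, 34, 14, 9]
[47, 34, 14, 9]
[47, 34, 14, 9]
True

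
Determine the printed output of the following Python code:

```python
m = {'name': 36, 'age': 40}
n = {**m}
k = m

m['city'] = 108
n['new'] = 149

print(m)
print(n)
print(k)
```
{'name': 36, 'age': 40, 'city': 108}
{'name': 36, 'age': 40, 'new': 149}
{'name': 36, 'age': 40, 'city': 108}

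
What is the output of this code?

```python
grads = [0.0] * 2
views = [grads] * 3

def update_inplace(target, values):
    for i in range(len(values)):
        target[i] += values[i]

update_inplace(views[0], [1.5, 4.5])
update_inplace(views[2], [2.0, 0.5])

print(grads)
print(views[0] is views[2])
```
[3.5, 5.0]
True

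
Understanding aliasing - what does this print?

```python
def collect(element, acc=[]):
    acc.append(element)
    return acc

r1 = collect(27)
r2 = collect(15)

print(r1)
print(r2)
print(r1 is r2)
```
[27, 15]
[27, 15]
True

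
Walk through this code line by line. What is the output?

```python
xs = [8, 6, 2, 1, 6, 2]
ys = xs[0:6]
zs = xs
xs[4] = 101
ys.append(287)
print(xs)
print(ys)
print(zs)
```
[8, 6, 2, 1, 101, 2]
[8, 6, 2, 1, 6, 2, 287]
[8, 6, 2, 1, 101, 2]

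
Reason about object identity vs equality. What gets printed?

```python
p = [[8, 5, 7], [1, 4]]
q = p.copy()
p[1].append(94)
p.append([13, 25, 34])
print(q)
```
[[8, 5, 7], [1, 4, 94]]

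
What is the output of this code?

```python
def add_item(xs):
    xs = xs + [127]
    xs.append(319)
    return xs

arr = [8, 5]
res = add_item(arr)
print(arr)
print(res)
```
[8, 5]
[8, 5, 127, 319]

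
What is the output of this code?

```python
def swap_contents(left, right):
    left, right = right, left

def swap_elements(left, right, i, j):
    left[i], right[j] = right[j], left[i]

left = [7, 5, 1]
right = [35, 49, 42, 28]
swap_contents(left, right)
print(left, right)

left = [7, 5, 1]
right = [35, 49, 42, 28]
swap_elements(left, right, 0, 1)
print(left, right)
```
[7, 5, 1] [35, 49, 42, 28]
[49, 5, 1] [35, 7, 42, 28]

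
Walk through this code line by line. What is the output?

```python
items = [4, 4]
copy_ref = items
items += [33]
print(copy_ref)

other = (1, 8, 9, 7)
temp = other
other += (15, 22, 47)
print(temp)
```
[4, 4, 33]
(1, 8, 9, 7)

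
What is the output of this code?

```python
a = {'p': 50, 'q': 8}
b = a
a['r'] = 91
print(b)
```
{'p': 50, 'q': 8, 'r': 91}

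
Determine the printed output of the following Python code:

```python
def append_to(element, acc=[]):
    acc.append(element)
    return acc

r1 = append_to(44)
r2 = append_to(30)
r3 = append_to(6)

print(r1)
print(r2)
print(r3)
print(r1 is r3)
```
[44, 30, 6]
[44, 30, 6]
[44, 30, 6]
True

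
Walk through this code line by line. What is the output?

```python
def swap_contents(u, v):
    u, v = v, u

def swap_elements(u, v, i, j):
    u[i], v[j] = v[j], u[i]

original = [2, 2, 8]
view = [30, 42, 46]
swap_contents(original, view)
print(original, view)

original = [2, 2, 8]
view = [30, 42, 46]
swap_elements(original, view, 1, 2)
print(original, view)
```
[2, 2, 8] [30, 42, 46]
[2, 46, 8] [30, 42, 2]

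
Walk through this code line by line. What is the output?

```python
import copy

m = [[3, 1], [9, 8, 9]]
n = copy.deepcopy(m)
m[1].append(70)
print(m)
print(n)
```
[[3, 1], [9, 8, 9, 70]]
[[3, 1], [9, 8, 9]]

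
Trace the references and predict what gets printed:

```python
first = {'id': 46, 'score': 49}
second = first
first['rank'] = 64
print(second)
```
{'id': 46, 'score': 49, 'rank': 64}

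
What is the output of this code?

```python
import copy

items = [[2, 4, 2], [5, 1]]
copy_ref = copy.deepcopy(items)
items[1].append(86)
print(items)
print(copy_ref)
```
[[2, 4, 2], [5, 1, 86]]
[[2, 4, 2], [5, 1]]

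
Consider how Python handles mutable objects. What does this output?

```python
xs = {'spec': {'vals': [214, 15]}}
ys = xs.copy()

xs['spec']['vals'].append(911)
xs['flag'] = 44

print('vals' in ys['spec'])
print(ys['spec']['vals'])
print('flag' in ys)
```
True
[214, 15, 911]
False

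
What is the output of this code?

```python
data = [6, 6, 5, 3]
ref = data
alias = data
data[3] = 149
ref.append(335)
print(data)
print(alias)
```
[6, 6, 5, 149, 335]
[6, 6, 5, 149, 335]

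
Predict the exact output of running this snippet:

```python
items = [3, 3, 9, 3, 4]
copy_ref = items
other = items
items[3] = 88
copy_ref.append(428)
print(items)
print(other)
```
[3, 3, 9, 88, 4, 428]
[3, 3, 9, 88, 4, 428]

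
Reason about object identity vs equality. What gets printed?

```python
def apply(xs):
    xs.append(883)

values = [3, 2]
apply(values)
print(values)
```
[3, 2, 883]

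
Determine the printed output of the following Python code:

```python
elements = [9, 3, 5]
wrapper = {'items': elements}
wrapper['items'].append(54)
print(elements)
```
[9, 3, 5, 54]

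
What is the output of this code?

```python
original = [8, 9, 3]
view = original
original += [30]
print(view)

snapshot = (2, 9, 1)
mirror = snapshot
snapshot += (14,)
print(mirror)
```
[8, 9, 3, 30]
(2, 9, 1)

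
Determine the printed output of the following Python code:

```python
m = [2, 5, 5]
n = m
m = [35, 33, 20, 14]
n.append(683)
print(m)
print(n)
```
[35, 33, 20, 14]
[2, 5, 5, 683]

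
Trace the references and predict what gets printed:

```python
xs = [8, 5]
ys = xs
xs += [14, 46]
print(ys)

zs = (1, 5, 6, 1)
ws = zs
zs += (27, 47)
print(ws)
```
[8, 5, 14, 46]
(1, 5, 6, 1)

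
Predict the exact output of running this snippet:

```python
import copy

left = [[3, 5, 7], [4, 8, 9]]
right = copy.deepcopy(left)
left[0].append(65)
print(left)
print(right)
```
[[3, 5, 7, 65], [4, 8, 9]]
[[3, 5, 7], [4, 8, 9]]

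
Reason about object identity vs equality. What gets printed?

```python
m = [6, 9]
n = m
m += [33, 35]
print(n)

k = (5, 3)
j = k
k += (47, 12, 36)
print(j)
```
[6, 9, 33, 35]
(5, 3)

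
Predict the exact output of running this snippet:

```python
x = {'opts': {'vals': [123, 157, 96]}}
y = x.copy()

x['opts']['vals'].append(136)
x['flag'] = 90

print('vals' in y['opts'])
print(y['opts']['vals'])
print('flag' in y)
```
True
[123, 157, 96, 136]
False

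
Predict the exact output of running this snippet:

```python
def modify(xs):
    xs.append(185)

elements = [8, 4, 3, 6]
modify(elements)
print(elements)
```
[8, 4, 3, 6, 185]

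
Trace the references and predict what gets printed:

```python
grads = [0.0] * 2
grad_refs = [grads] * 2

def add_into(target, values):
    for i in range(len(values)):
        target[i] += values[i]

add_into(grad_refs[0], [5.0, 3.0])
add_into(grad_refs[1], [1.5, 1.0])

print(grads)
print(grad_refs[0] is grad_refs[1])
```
[6.5, 4.0]
True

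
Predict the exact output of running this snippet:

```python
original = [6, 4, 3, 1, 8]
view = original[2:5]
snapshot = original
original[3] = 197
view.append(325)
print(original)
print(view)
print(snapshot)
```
[6, 4, 3, 197, 8]
[3, 1, 8, 325]
[6, 4, 3, 197, 8]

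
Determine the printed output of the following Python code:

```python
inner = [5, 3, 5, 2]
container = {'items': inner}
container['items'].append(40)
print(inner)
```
[5, 3, 5, 2, 40]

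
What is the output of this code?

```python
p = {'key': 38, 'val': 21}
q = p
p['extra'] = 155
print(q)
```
{'key': 38, 'val': 21, 'extra': 155}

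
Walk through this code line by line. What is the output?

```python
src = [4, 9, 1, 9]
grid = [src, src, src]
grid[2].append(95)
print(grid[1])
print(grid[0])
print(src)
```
[4, 9, 1, 9, 95]
[4, 9, 1, 9, 95]
[4, 9, 1, 9, 95]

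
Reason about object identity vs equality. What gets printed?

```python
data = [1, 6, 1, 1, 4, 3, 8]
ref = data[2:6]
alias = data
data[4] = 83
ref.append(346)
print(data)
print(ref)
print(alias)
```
[1, 6, 1, 1, 83, 3, 8]
[1, 1, 4, 3, 346]
[1, 6, 1, 1, 83, 3, 8]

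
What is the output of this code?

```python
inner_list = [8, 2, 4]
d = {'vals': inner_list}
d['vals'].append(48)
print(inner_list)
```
[8, 2, 4, 48]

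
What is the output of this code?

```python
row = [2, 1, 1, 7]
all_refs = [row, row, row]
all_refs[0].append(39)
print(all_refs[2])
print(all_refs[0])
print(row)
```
[2, 1, 1, 7, 39]
[2, 1, 1, 7, 39]
[2, 1, 1, 7, 39]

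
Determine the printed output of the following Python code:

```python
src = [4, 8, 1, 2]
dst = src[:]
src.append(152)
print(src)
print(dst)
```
[4, 8, 1, 2, 152]
[4, 8, 1, 2]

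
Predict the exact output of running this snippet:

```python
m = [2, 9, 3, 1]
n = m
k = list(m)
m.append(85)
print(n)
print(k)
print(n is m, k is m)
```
[2, 9, 3, 1, 85]
[2, 9, 3, 1]
True False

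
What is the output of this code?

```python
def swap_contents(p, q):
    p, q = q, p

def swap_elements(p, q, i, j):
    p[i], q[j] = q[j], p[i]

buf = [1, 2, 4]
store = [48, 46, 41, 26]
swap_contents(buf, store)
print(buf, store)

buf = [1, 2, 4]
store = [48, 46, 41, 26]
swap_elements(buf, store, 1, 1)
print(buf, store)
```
[1, 2, 4] [48, 46, 41, 26]
[1, 46, 4] [48, 2, 41, 26]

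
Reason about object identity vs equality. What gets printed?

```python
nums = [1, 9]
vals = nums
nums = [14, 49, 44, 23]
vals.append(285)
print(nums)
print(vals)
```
[14, 49, 44, 23]
[1, 9, 285]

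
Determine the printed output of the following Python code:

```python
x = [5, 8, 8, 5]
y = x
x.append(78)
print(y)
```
[5, 8, 8, 5, 78]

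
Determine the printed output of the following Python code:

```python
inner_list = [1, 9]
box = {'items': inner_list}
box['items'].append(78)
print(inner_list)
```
[1, 9, 78]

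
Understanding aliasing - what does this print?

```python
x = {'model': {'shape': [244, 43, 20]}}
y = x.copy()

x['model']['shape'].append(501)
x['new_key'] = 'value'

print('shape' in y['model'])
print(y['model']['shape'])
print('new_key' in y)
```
True
[244, 43, 20, 501]
False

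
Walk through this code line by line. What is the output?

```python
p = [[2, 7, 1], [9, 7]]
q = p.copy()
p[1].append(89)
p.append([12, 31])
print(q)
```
[[2, 7, 1], [9, 7, 89]]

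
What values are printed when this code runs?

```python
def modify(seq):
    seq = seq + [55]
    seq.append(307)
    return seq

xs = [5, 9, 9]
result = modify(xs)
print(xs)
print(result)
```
[5, 9, 9]
[5, 9, 9, 55, 307]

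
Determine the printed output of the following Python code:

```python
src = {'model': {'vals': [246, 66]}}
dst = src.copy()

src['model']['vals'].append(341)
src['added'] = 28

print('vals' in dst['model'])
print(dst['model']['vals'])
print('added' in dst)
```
True
[246, 66, 341]
False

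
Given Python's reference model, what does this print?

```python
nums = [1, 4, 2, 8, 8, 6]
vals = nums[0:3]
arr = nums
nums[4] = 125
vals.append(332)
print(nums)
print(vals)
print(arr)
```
[1, 4, 2, 8, 125, 6]
[1, 4, 2, 332]
[1, 4, 2, 8, 125, 6]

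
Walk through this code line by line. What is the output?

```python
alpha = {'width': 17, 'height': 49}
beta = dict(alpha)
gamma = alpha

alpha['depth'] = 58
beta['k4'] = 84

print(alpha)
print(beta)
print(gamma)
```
{'width': 17, 'height': 49, 'depth': 58}
{'width': 17, 'height': 49, 'k4': 84}
{'width': 17, 'height': 49, 'depth': 58}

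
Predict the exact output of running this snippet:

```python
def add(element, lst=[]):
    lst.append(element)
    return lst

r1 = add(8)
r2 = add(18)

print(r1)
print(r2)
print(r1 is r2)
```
[8, 18]
[8, 18]
True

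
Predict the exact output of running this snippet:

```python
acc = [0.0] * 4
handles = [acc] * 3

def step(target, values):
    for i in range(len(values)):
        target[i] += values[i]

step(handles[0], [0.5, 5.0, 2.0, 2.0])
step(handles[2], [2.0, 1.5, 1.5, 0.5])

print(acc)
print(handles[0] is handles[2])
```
[2.5, 6.5, 3.5, 2.5]
True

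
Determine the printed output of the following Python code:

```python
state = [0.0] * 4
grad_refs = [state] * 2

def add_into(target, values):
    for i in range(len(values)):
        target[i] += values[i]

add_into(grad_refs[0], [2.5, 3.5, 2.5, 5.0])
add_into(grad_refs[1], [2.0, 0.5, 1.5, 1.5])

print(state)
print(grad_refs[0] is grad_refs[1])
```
[4.5, 4.0, 4.0, 6.5]
True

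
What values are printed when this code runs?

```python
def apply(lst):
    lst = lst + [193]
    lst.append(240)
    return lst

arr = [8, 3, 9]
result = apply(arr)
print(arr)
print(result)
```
[8, 3, 9]
[8, 3, 9, 193, 240]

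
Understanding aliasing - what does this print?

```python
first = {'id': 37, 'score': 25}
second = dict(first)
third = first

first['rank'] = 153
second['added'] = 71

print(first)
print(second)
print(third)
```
{'id': 37, 'score': 25, 'rank': 153}
{'id': 37, 'score': 25, 'added': 71}
{'id': 37, 'score': 25, 'rank': 153}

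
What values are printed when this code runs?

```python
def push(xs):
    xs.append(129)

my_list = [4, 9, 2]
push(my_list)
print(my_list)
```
[4, 9, 2, 129]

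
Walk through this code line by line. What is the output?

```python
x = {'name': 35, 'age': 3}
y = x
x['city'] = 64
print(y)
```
{'name': 35, 'age': 3, 'city': 64}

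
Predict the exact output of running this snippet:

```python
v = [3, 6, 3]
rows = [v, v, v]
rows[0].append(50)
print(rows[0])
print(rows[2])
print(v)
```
[3, 6, 3, 50]
[3, 6, 3, 50]
[3, 6, 3, 50]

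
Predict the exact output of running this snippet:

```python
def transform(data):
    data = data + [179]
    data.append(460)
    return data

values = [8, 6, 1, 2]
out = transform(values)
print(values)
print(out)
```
[8, 6, 1, 2]
[8, 6, 1, 2, 179, 460]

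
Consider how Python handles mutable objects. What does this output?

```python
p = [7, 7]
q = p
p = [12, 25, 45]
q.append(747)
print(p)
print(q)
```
[12, 25, 45]
[7, 7, 747]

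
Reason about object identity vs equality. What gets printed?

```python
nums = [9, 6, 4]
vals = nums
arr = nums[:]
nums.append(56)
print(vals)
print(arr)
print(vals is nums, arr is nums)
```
[9, 6, 4, 56]
[9, 6, 4]
True False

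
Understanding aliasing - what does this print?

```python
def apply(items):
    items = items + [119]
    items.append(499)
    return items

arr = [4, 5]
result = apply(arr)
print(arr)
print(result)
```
[4, 5]
[4, 5, 119, 499]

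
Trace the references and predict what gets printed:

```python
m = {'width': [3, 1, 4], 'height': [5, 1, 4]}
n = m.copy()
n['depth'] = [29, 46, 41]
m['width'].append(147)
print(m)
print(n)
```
{'width': [3, 1, 4, 147], 'height': [5, 1, 4]}
{'width': [3, 1, 4, 147], 'height': [5, 1, 4], 'depth': [29, 46, 41]}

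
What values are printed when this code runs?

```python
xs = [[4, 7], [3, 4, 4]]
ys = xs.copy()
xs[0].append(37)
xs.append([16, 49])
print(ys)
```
[[4, 7, 37], [3, 4, 4]]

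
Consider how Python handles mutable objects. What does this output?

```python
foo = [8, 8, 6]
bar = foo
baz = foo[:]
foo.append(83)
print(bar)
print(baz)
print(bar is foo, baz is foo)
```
[8, 8, 6, 83]
[8, 8, 6]
True False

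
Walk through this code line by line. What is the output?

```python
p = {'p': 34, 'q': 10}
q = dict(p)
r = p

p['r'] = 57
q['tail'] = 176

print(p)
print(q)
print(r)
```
{'p': 34, 'q': 10, 'r': 57}
{'p': 34, 'q': 10, 'tail': 176}
{'p': 34, 'q': 10, 'r': 57}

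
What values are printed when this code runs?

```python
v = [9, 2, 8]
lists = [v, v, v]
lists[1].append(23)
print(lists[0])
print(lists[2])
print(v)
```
[9, 2, 8, 23]
[9, 2, 8, 23]
[9, 2, 8, 23]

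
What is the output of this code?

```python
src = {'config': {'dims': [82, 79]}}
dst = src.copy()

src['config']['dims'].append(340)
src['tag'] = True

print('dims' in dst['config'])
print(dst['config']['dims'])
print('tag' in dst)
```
True
[82, 79, 340]
False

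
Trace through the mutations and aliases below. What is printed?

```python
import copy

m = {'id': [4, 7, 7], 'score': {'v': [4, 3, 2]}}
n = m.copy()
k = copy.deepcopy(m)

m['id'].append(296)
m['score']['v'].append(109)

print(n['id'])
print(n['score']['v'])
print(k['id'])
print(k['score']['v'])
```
[4, 7, 7, 296]
[4, 3, 2, 109]
[4, 7, 7]
[4, 3, 2]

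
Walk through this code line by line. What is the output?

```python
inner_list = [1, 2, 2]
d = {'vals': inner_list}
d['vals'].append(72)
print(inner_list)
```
[1, 2, 2, 72]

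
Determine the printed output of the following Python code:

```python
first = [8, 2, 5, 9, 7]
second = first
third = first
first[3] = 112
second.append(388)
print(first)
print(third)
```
[8, 2, 5, 112, 7, 388]
[8, 2, 5, 112, 7, 388]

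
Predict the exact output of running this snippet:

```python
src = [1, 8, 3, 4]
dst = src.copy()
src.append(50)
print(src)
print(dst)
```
[1, 8, 3, 4, 50]
[1, 8, 3, 4]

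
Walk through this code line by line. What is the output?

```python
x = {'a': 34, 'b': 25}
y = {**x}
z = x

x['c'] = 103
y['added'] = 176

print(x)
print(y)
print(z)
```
{'a': 34, 'b': 25, 'c': 103}
{'a': 34, 'b': 25, 'added': 176}
{'a': 34, 'b': 25, 'c': 103}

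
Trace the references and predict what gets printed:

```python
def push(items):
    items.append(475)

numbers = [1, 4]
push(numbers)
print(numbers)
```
[1, 4, 475]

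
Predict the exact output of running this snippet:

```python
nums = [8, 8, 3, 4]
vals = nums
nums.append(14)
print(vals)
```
[8, 8, 3, 4, 14]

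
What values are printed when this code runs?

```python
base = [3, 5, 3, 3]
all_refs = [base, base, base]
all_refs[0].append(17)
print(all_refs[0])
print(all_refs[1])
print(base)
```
[3, 5, 3, 3, 17]
[3, 5, 3, 3, 17]
[3, 5, 3, 3, 17]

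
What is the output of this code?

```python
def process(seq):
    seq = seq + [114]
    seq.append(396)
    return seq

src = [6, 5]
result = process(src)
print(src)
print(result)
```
[6, 5]
[6, 5, 114, 396]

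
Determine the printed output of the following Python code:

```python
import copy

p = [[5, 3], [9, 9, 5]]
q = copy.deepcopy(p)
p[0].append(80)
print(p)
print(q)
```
[[5, 3, 80], [9, 9, 5]]
[[5, 3], [9, 9, 5]]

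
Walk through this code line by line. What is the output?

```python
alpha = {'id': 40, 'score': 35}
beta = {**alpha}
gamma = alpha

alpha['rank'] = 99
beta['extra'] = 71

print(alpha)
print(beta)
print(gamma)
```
{'id': 40, 'score': 35, 'rank': 99}
{'id': 40, 'score': 35, 'extra': 71}
{'id': 40, 'score': 35, 'rank': 99}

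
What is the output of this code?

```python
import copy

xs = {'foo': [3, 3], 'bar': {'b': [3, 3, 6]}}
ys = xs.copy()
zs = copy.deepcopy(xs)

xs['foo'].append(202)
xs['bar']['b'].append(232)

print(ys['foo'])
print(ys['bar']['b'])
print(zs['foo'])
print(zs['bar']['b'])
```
[3, 3, 202]
[3, 3, 6, 232]
[3, 3]
[3, 3, 6]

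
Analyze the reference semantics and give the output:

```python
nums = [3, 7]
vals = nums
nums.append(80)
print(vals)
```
[3, 7, 80]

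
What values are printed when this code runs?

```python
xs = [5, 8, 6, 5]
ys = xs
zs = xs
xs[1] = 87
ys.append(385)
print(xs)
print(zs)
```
[5, 87, 6, 5, 385]
[5, 87, 6, 5, 385]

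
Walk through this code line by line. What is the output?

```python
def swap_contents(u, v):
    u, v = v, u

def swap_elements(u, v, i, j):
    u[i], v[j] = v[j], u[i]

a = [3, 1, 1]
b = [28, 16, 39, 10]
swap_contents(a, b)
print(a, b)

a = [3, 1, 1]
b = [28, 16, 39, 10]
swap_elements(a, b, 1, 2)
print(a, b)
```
[3, 1, 1] [28, 16, 39, 10]
[3, 39, 1] [28, 16, 1, 10]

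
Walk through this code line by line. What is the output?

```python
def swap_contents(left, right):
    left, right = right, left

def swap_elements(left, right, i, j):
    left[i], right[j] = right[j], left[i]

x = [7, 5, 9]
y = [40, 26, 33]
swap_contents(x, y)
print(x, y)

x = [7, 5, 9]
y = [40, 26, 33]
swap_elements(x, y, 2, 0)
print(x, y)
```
[7, 5, 9] [40, 26, 33]
[7, 5, 40] [9, 26, 33]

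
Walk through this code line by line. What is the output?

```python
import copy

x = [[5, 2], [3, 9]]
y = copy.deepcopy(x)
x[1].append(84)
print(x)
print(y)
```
[[5, 2], [3, 9, 84]]
[[5, 2], [3, 9]]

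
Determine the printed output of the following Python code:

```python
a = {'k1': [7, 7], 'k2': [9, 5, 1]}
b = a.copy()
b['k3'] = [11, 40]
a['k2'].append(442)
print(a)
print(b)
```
{'k1': [7, 7], 'k2': [9, 5, 1, 442]}
{'k1': [7, 7], 'k2': [9, 5, 1, 442], 'k3': [11, 40]}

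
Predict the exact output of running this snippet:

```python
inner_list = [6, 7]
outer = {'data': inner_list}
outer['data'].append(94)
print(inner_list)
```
[6, 7, 94]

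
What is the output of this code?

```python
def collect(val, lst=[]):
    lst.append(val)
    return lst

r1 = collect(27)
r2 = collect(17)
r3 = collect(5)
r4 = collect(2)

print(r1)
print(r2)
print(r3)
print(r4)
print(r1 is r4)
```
[27, 17, 5, 2]
[27, 17, 5, 2]
[27, 17, 5, 2]
[27, 17, 5, 2]
True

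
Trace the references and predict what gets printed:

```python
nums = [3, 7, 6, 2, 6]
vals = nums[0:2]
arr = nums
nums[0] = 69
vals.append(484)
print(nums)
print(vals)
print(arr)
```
[69, 7, 6, 2, 6]
[3, 7, 484]
[69, 7, 6, 2, 6]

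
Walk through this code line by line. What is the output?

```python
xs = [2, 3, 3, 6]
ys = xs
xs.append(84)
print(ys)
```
[2, 3, 3, 6, 84]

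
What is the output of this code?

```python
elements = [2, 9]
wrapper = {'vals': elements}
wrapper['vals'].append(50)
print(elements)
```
[2, 9, 50]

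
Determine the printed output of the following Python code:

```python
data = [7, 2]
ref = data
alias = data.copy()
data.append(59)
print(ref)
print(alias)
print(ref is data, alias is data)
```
[7, 2, 59]
[7, 2]
True False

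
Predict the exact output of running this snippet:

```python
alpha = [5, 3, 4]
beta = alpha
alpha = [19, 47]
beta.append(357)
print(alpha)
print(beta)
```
[19, 47]
[5, 3, 4, 357]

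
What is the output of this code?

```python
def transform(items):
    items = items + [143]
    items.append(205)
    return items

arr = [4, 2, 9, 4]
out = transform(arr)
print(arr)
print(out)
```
[4, 2, 9, 4]
[4, 2, 9, 4, 143, 205]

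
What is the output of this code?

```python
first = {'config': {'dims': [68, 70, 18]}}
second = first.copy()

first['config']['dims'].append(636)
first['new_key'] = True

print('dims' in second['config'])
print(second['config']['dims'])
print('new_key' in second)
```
True
[68, 70, 18, 636]
False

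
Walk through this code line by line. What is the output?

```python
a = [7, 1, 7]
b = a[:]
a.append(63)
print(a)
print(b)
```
[7, 1, 7, 63]
[7, 1, 7]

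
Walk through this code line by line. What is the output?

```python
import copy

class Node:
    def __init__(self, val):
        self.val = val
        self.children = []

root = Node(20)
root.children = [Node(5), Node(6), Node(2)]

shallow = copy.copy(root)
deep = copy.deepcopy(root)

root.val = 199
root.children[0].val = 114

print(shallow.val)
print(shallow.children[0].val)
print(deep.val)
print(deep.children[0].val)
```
20
114
20
5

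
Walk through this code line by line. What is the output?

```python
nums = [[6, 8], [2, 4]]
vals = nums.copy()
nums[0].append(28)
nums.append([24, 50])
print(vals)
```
[[6, 8, 28], [2, 4]]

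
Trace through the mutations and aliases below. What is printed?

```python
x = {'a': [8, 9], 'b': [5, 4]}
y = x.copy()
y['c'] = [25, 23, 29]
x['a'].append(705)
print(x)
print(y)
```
{'a': [8, 9, 705], 'b': [5, 4]}
{'a': [8, 9, 705], 'b': [5, 4], 'c': [25, 23, 29]}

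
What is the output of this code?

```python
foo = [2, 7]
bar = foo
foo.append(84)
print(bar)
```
[2, 7, 84]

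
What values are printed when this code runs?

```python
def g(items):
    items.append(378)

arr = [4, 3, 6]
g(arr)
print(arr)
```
[4, 3, 6, 378]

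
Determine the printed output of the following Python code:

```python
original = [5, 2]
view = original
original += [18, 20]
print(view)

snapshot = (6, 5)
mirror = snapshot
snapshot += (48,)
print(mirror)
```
[5, 2, 18, 20]
(6, 5)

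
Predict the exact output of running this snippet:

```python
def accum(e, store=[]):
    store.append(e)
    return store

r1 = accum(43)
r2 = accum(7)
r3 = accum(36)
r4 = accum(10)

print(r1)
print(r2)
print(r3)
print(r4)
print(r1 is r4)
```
[43, 7, 36, 10]
[43, 7, 36, 10]
[43, 7, 36, 10]
[43, 7, 36, 10]
True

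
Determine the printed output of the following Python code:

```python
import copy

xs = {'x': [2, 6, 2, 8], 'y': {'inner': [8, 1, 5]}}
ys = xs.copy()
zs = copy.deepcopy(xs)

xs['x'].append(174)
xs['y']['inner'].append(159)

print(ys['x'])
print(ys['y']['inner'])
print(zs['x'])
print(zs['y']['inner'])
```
[2, 6, 2, 8, 174]
[8, 1, 5, 159]
[2, 6, 2, 8]
[8, 1, 5]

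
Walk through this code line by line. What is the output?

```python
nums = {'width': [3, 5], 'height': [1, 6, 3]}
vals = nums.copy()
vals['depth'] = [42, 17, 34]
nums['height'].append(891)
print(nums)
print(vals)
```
{'width': [3, 5], 'height': [1, 6, 3, 891]}
{'width': [3, 5], 'height': [1, 6, 3, 891], 'depth': [42, 17, 34]}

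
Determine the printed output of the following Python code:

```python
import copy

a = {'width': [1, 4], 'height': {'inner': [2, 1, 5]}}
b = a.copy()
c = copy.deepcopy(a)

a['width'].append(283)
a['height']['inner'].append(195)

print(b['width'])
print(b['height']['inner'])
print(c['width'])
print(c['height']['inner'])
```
[1, 4, 283]
[2, 1, 5, 195]
[1, 4]
[2, 1, 5]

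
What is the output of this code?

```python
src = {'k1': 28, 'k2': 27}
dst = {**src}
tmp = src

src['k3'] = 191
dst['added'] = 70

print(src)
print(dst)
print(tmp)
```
{'k1': 28, 'k2': 27, 'k3': 191}
{'k1': 28, 'k2': 27, 'added': 70}
{'k1': 28, 'k2': 27, 'k3': 191}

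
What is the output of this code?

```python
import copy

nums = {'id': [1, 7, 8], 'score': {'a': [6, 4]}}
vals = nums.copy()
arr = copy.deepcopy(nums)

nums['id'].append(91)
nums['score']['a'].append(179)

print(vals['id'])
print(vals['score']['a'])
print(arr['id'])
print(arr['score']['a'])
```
[1, 7, 8, 91]
[6, 4, 179]
[1, 7, 8]
[6, 4]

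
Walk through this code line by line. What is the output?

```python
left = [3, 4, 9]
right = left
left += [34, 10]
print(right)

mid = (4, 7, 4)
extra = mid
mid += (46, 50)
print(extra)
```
[3, 4, 9, 34, 10]
(4, 7, 4)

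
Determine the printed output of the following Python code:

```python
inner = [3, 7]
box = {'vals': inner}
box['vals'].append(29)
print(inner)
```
[3, 7, 29]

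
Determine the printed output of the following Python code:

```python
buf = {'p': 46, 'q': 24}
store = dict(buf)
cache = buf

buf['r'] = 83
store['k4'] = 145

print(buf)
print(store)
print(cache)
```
{'p': 46, 'q': 24, 'r': 83}
{'p': 46, 'q': 24, 'k4': 145}
{'p': 46, 'q': 24, 'r': 83}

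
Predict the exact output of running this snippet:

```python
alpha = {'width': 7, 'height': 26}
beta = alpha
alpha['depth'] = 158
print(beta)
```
{'width': 7, 'height': 26, 'depth': 158}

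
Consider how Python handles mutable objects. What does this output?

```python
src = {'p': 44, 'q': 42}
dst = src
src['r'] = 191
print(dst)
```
{'p': 44, 'q': 42, 'r': 191}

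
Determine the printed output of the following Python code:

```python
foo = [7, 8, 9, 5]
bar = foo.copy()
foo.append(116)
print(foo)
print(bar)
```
[7, 8, 9, 5, 116]
[7, 8, 9, 5]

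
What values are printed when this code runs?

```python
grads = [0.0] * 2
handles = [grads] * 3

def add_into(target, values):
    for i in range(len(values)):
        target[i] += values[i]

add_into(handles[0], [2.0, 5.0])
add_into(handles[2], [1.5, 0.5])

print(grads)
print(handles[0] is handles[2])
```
[3.5, 5.5]
True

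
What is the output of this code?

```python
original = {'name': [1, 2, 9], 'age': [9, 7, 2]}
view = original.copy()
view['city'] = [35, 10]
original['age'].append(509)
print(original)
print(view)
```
{'name': [1, 2, 9], 'age': [9, 7, 2, 509]}
{'name': [1, 2, 9], 'age': [9, 7, 2, 509], 'city': [35, 10]}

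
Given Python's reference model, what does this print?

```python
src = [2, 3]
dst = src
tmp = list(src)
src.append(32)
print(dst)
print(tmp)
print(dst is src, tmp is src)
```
[2, 3, 32]
[2, 3]
True False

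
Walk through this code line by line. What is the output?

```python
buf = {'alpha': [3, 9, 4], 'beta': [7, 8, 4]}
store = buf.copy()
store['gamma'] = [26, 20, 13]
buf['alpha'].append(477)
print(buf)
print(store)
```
{'alpha': [3, 9, 4, 477], 'beta': [7, 8, 4]}
{'alpha': [3, 9, 4, 477], 'beta': [7, 8, 4], 'gamma': [26, 20, 13]}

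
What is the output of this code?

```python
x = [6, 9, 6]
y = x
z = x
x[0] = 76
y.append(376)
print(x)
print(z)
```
[76, 9, 6, 376]
[76, 9, 6, 376]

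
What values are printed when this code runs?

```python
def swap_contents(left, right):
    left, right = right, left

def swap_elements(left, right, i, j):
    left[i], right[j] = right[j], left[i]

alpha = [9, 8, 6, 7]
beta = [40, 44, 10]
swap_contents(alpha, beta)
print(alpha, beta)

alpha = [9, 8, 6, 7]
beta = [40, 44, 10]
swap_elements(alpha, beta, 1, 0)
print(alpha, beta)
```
[9, 8, 6, 7] [40, 44, 10]
[9, 40, 6, 7] [8, 44, 10]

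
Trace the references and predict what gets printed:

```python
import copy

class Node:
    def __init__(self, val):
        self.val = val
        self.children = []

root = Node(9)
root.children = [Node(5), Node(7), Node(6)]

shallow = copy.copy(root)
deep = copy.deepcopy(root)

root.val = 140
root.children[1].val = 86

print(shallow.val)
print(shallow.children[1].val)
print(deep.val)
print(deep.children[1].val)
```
9
86
9
7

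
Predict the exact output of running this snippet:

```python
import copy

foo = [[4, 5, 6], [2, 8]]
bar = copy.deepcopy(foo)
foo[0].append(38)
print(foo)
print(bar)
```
[[4, 5, 6, 38], [2, 8]]
[[4, 5, 6], [2, 8]]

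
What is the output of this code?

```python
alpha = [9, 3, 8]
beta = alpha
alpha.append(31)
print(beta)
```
[9, 3, 8, 31]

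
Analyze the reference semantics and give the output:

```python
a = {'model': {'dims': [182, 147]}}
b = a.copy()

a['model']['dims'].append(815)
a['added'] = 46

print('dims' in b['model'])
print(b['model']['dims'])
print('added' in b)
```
True
[182, 147, 815]
False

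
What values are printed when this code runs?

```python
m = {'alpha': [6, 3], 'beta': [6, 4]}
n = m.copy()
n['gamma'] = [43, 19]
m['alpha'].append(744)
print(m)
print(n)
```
{'alpha': [6, 3, 744], 'beta': [6, 4]}
{'alpha': [6, 3, 744], 'beta': [6, 4], 'gamma': [43, 19]}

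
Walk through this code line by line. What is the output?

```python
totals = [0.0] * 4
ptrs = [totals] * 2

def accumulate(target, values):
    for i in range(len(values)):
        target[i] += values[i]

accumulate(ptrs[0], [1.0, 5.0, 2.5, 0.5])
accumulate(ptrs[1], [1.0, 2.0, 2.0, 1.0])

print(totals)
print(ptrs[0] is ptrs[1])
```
[2.0, 7.0, 4.5, 1.5]
True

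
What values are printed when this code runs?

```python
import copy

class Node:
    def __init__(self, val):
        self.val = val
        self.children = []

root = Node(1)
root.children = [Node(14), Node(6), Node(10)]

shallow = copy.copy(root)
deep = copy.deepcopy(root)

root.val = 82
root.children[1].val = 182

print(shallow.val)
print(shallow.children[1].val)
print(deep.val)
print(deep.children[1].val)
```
1
182
1
6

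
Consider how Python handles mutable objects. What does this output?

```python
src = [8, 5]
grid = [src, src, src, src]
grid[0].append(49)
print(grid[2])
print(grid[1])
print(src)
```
[8, 5, 49]
[8, 5, 49]
[8, 5, 49]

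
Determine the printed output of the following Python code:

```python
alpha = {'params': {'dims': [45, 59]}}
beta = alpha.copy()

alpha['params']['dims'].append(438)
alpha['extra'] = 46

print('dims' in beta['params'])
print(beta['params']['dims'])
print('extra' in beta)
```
True
[45, 59, 438]
False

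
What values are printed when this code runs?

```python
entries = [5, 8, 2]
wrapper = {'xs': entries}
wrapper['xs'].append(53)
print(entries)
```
[5, 8, 2, 53]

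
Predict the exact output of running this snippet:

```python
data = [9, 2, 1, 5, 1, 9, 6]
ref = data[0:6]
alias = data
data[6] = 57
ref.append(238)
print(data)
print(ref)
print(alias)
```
[9, 2, 1, 5, 1, 9, 57]
[9, 2, 1, 5, 1, 9, 238]
[9, 2, 1, 5, 1, 9, 57]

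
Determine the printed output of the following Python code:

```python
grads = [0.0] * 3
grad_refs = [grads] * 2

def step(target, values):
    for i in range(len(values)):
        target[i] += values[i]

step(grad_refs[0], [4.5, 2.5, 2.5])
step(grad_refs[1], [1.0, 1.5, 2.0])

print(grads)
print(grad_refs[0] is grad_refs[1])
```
[5.5, 4.0, 4.5]
True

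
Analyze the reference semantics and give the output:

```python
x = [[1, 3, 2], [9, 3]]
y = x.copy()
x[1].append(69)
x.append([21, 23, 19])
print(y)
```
[[1, 3, 2], [9, 3, 69]]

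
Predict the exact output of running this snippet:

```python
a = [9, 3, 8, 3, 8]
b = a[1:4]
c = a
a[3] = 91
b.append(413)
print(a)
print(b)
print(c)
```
[9, 3, 8, 91, 8]
[3, 8, 3, 413]
[9, 3, 8, 91, 8]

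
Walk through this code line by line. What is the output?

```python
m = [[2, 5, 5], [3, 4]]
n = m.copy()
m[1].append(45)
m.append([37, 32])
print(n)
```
[[2, 5, 5], [3, 4, 45]]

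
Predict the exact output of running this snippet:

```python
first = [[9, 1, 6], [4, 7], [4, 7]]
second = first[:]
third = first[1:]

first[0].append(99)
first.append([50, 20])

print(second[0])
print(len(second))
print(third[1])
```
[9, 1, 6, 99]
3
[4, 7]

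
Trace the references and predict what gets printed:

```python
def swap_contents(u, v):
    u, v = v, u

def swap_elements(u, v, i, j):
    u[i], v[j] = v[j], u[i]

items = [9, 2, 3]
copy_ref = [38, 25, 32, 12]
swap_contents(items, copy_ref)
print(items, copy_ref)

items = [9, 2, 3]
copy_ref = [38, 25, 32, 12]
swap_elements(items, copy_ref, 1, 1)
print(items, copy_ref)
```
[9, 2, 3] [38, 25, 32, 12]
[9, 25, 3] [38, 2, 32, 12]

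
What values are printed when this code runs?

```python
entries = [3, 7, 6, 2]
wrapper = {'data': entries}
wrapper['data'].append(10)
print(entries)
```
[3, 7, 6, 2, 10]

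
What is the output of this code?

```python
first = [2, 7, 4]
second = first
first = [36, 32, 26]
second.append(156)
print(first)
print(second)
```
[36, 32, 26]
[2, 7, 4, 156]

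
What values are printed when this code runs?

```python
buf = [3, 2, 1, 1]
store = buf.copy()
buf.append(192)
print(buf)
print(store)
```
[3, 2, 1, 1, 192]
[3, 2, 1, 1]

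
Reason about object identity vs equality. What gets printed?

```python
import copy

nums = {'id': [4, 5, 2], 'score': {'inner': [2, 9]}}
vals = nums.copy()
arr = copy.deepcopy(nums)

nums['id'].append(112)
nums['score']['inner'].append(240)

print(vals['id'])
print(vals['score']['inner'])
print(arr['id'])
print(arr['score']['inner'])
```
[4, 5, 2, 112]
[2, 9, 240]
[4, 5, 2]
[2, 9]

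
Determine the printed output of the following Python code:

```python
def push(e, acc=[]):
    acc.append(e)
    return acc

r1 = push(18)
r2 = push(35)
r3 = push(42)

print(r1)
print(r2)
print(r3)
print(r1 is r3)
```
[18, 35, 42]
[18, 35, 42]
[18, 35, 42]
True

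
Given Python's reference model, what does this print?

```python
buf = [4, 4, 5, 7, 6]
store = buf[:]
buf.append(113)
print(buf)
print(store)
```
[4, 4, 5, 7, 6, 113]
[4, 4, 5, 7, 6]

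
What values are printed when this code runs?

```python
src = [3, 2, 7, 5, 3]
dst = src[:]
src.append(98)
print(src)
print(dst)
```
[3, 2, 7, 5, 3, 98]
[3, 2, 7, 5, 3]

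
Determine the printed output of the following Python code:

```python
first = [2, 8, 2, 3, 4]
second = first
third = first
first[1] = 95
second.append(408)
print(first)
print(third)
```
[2, 95, 2, 3, 4, 408]
[2, 95, 2, 3, 4, 408]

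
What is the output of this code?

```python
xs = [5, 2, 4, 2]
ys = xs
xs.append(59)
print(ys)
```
[5, 2, 4, 2, 59]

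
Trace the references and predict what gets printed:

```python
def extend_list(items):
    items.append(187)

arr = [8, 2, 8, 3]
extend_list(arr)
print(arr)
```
[8, 2, 8, 3, 187]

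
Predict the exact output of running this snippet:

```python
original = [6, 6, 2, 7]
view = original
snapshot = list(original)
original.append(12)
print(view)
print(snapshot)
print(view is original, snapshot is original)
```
[6, 6, 2, 7, 12]
[6, 6, 2, 7]
True False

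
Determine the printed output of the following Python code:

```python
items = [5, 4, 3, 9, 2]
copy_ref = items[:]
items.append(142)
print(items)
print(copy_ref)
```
[5, 4, 3, 9, 2, 142]
[5, 4, 3, 9, 2]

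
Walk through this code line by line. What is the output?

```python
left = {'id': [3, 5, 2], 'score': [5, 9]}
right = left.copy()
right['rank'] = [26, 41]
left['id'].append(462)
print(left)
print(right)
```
{'id': [3, 5, 2, 462], 'score': [5, 9]}
{'id': [3, 5, 2, 462], 'score': [5, 9], 'rank': [26, 41]}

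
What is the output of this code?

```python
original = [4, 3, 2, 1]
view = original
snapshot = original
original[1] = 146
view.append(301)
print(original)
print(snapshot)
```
[4, 146, 2, 1, 301]
[4, 146, 2, 1, 301]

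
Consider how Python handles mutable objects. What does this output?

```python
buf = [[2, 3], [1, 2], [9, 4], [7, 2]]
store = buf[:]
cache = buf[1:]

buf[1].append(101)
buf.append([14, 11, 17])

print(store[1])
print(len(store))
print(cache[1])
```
[1, 2, 101]
4
[9, 4]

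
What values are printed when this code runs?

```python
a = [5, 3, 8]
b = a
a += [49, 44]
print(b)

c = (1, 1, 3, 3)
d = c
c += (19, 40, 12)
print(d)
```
[5, 3, 8, 49, 44]
(1, 1, 3, 3)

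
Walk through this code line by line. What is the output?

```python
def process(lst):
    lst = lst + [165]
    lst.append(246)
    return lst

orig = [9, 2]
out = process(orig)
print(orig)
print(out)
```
[9, 2]
[9, 2, 165, 246]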